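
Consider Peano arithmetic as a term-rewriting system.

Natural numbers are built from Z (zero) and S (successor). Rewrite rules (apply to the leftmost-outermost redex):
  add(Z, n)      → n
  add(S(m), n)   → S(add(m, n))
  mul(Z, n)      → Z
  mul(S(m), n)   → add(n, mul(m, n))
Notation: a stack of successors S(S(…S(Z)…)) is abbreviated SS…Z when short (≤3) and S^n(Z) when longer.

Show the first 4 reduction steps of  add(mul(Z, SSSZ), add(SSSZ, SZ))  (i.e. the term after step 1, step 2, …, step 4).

  start: add(mul(Z, SSSZ), add(SSSZ, SZ))
  [1] add(Z, add(SSSZ, SZ))
  [2] add(SSSZ, SZ)
  [3] S(add(SSZ, SZ))
  [4] S(S(add(SZ, SZ)))

Answer: after 4 steps: S(S(add(SZ, SZ)))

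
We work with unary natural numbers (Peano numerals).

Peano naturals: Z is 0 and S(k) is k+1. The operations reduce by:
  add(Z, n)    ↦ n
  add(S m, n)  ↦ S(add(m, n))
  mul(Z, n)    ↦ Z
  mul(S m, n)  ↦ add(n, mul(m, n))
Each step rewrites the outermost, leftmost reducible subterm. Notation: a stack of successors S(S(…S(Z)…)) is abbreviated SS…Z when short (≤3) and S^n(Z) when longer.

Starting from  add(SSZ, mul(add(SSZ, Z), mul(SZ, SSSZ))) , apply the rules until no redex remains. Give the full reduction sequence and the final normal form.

  start: add(SSZ, mul(add(SSZ, Z), mul(SZ, SSSZ)))
  →1  S(add(SZ, mul(add(SSZ, Z), mul(SZ, SSSZ))))
  →2  S(S(add(Z, mul(add(SSZ, Z), mul(SZ, SSSZ)))))
  →3  S(S(mul(add(SSZ, Z), mul(SZ, SSSZ))))
  →4  S(S(mul(S(add(SZ, Z)), mul(SZ, SSSZ))))
  →5  S(S(add(mul(SZ, SSSZ), mul(add(SZ, Z), mul(SZ, SSSZ)))))
  →6  S(S(add(add(SSSZ, mul(Z, SSSZ)), mul(add(SZ, Z), mul(SZ, SSSZ)))))
  →7  S(S(add(S(add(SSZ, mul(Z, SSSZ))), mul(add(SZ, Z), mul(SZ, SSSZ)))))
  →8  S(S(S(add(add(SSZ, mul(Z, SSSZ)), mul(add(SZ, Z), mul(SZ, SSSZ))))))
  →9  S(S(S(add(S(add(SZ, mul(Z, SSSZ))), mul(add(SZ, Z), mul(SZ, SSSZ))))))
  →10  S(S(S(S(add(add(SZ, mul(Z, SSSZ)), mul(add(SZ, Z), mul(SZ, SSSZ)))))))
  →11  S(S(S(S(add(S(add(Z, mul(Z, SSSZ))), mul(add(SZ, Z), mul(SZ, SSSZ)))))))
  →12  S(S(S(S(S(add(add(Z, mul(Z, SSSZ)), mul(add(SZ, Z), mul(SZ, SSSZ))))))))
  →13  S(S(S(S(S(add(mul(Z, SSSZ), mul(add(SZ, Z), mul(SZ, SSSZ))))))))
  →14  S(S(S(S(S(add(Z, mul(add(SZ, Z), mul(SZ, SSSZ))))))))
  →15  S(S(S(S(S(mul(add(SZ, Z), mul(SZ, SSSZ)))))))
  →16  S(S(S(S(S(mul(S(add(Z, Z)), mul(SZ, SSSZ)))))))
  →17  S(S(S(S(S(add(mul(SZ, SSSZ), mul(add(Z, Z), mul(SZ, SSSZ))))))))
  →18  S(S(S(S(S(add(add(SSSZ, mul(Z, SSSZ)), mul(add(Z, Z), mul(SZ, SSSZ))))))))
  →19  S(S(S(S(S(add(S(add(SSZ, mul(Z, SSSZ))), mul(add(Z, Z), mul(SZ, SSSZ))))))))
  →20  S(S(S(S(S(S(add(add(SSZ, mul(Z, SSSZ)), mul(add(Z, Z), mul(SZ, SSSZ)))))))))
  →21  S(S(S(S(S(S(add(S(add(SZ, mul(Z, SSSZ))), mul(add(Z, Z), mul(SZ, SSSZ)))))))))
  →22  S(S(S(S(S(S(S(add(add(SZ, mul(Z, SSSZ)), mul(add(Z, Z), mul(SZ, SSSZ))))))))))
  →23  S(S(S(S(S(S(S(add(S(add(Z, mul(Z, SSSZ))), mul(add(Z, Z), mul(SZ, SSSZ))))))))))
  →24  S(S(S(S(S(S(S(S(add(add(Z, mul(Z, SSSZ)), mul(add(Z, Z), mul(SZ, SSSZ)))))))))))
  →25  S(S(S(S(S(S(S(S(add(mul(Z, SSSZ), mul(add(Z, Z), mul(SZ, SSSZ)))))))))))
  →26  S(S(S(S(S(S(S(S(add(Z, mul(add(Z, Z), mul(SZ, SSSZ)))))))))))
  →27  S(S(S(S(S(S(S(S(mul(add(Z, Z), mul(SZ, SSSZ))))))))))
  →28  S(S(S(S(S(S(S(S(mul(Z, mul(SZ, SSSZ))))))))))
  →29  S^8(Z)

Answer: normal form = S^8(Z)  (in 29 steps)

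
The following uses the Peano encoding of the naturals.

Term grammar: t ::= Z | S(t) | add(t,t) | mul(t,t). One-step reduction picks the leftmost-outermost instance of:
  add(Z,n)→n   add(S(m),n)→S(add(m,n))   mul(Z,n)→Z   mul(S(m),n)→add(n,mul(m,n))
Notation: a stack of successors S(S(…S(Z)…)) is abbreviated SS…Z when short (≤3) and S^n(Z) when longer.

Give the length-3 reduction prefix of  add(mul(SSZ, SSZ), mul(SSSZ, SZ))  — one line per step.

  start: add(mul(SSZ, SSZ), mul(SSSZ, SZ))
  [1] add(add(SSZ, mul(SZ, SSZ)), mul(SSSZ, SZ))
  [2] add(S(add(SZ, mul(SZ, SSZ))), mul(SSSZ, SZ))
  [3] S(add(add(SZ, mul(SZ, SSZ)), mul(SSSZ, SZ)))

Answer: after 3 steps: S(add(add(SZ, mul(SZ, SSZ)), mul(SSSZ, SZ)))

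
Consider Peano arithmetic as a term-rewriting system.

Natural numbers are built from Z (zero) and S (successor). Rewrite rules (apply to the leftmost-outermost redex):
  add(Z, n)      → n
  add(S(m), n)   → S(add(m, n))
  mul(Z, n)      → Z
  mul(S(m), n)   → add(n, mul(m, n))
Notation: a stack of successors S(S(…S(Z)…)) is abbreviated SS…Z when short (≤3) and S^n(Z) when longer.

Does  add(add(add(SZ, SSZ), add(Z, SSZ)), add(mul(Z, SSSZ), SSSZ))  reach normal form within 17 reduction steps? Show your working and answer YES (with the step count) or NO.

  start: add(add(add(SZ, SSZ), add(Z, SSZ)), add(mul(Z, SSSZ), SSSZ))
  [1] add(add(S(add(Z, SSZ)), add(Z, SSZ)), add(mul(Z, SSSZ), SSSZ))
  [2] add(S(add(add(Z, SSZ), add(Z, SSZ))), add(mul(Z, SSSZ), SSSZ))
  [3] S(add(add(add(Z, SSZ), add(Z, SSZ)), add(mul(Z, SSSZ), SSSZ)))
  [4] S(add(add(SSZ, add(Z, SSZ)), add(mul(Z, SSSZ), SSSZ)))
  [5] S(add(S(add(SZ, add(Z, SSZ))), add(mul(Z, SSSZ), SSSZ)))
  [6] S(S(add(add(SZ, add(Z, SSZ)), add(mul(Z, SSSZ), SSSZ))))
  [7] S(S(add(S(add(Z, add(Z, SSZ))), add(mul(Z, SSSZ), SSSZ))))
  [8] S(S(S(add(add(Z, add(Z, SSZ)), add(mul(Z, SSSZ), SSSZ)))))
  [9] S(S(S(add(add(Z, SSZ), add(mul(Z, SSSZ), SSSZ)))))
  [10] S(S(S(add(SSZ, add(mul(Z, SSSZ), SSSZ)))))
  [11] S(S(S(S(add(SZ, add(mul(Z, SSSZ), SSSZ))))))
  [12] S(S(S(S(S(add(Z, add(mul(Z, SSSZ), SSSZ)))))))
  [13] S(S(S(S(S(add(mul(Z, SSSZ), SSSZ))))))
  [14] S(S(S(S(S(add(Z, SSSZ))))))
  [15] S^8(Z)

Answer: YES — reaches normal form S^8(Z) in 15 ≤ 17 steps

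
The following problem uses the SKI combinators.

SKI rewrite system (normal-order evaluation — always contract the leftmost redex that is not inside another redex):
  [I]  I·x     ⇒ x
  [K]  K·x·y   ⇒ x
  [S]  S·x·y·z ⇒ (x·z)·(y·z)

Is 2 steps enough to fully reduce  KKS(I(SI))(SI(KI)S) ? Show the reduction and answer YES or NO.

  start: KKS(I(SI))(SI(KI)S)
  →1  K(I(SI))(SI(KI)S)
  →2  I(SI)

Answer: NO — after 2 steps the term is I(SI), not yet normal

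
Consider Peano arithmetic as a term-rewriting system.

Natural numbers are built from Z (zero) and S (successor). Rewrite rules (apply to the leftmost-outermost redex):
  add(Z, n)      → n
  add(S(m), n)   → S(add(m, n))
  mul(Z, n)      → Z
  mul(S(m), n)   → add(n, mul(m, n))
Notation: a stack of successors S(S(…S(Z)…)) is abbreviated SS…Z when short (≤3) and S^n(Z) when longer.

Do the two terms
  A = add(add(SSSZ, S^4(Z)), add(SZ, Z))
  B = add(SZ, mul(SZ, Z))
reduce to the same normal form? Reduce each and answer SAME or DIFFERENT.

Answer: DIFFERENT — A ⇓ S^8(Z), B ⇓ SZ

Derivation:
Term A:
  start: add(add(SSSZ, S^4(Z)), add(SZ, Z))
  →1  add(S(add(SSZ, S^4(Z))), add(SZ, Z))
  →2  S(add(add(SSZ, S^4(Z)), add(SZ, Z)))
  →3  S(add(S(add(SZ, S^4(Z))), add(SZ, Z)))
  →4  S(S(add(add(SZ, S^4(Z)), add(SZ, Z))))
  →5  S(S(add(S(add(Z, S^4(Z))), add(SZ, Z))))
  →6  S(S(S(add(add(Z, S^4(Z)), add(SZ, Z)))))
  →7  S(S(S(add(S^4(Z), add(SZ, Z)))))
  →8  S(S(S(S(add(SSSZ, add(SZ, Z))))))
  →9  S(S(S(S(S(add(SSZ, add(SZ, Z)))))))
  →10  S(S(S(S(S(S(add(SZ, add(SZ, Z))))))))
  →11  S(S(S(S(S(S(S(add(Z, add(SZ, Z)))))))))
  →12  S(S(S(S(S(S(S(add(SZ, Z))))))))
  →13  S(S(S(S(S(S(S(S(add(Z, Z)))))))))
  →14  S^8(Z)

Term B:
  start: add(SZ, mul(SZ, Z))
  →1  S(add(Z, mul(SZ, Z)))
  →2  S(mul(SZ, Z))
  →3  S(add(Z, mul(Z, Z)))
  →4  S(mul(Z, Z))
  →5  SZ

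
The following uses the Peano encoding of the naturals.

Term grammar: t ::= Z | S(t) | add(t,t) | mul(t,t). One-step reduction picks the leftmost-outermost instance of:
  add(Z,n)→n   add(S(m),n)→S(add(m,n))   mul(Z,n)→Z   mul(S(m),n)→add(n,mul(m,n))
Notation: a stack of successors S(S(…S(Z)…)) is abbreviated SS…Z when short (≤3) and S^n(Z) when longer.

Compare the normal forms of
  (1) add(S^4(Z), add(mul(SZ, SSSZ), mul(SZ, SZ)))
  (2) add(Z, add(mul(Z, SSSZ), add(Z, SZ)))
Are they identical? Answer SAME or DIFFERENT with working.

Term A:
  start: add(S^4(Z), add(mul(SZ, SSSZ), mul(SZ, SZ)))
  step 1: S(add(SSSZ, add(mul(SZ, SSSZ), mul(SZ, SZ))))
  step 2: S(S(add(SSZ, add(mul(SZ, SSSZ), mul(SZ, SZ)))))
  step 3: S(S(S(add(SZ, add(mul(SZ, SSSZ), mul(SZ, SZ))))))
  step 4: S(S(S(S(add(Z, add(mul(SZ, SSSZ), mul(SZ, SZ)))))))
  step 5: S(S(S(S(add(mul(SZ, SSSZ), mul(SZ, SZ))))))
  step 6: S(S(S(S(add(add(SSSZ, mul(Z, SSSZ)), mul(SZ, SZ))))))
  step 7: S(S(S(S(add(S(add(SSZ, mul(Z, SSSZ))), mul(SZ, SZ))))))
  step 8: S(S(S(S(S(add(add(SSZ, mul(Z, SSSZ)), mul(SZ, SZ)))))))
  step 9: S(S(S(S(S(add(S(add(SZ, mul(Z, SSSZ))), mul(SZ, SZ)))))))
  step 10: S(S(S(S(S(S(add(add(SZ, mul(Z, SSSZ)), mul(SZ, SZ))))))))
  step 11: S(S(S(S(S(S(add(S(add(Z, mul(Z, SSSZ))), mul(SZ, SZ))))))))
  step 12: S(S(S(S(S(S(S(add(add(Z, mul(Z, SSSZ)), mul(SZ, SZ)))))))))
  step 13: S(S(S(S(S(S(S(add(mul(Z, SSSZ), mul(SZ, SZ)))))))))
  step 14: S(S(S(S(S(S(S(add(Z, mul(SZ, SZ)))))))))
  step 15: S(S(S(S(S(S(S(mul(SZ, SZ))))))))
  step 16: S(S(S(S(S(S(S(add(SZ, mul(Z, SZ)))))))))
  step 17: S(S(S(S(S(S(S(S(add(Z, mul(Z, SZ))))))))))
  step 18: S(S(S(S(S(S(S(S(mul(Z, SZ)))))))))
  step 19: S^8(Z)

Term B:
  start: add(Z, add(mul(Z, SSSZ), add(Z, SZ)))
  step 1: add(mul(Z, SSSZ), add(Z, SZ))
  step 2: add(Z, add(Z, SZ))
  step 3: add(Z, SZ)
  step 4: SZ

Answer: DIFFERENT — A ⇓ S^8(Z), B ⇓ SZ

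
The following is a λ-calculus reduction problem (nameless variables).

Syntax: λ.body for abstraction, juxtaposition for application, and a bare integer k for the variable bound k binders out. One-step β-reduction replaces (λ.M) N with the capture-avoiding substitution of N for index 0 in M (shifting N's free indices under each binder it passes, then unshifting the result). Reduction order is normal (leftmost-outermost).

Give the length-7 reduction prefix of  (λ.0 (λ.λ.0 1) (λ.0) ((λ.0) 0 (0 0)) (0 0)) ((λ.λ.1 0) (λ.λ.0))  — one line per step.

  start: (λ.0 (λ.λ.0 1) (λ.0) ((λ.0) 0 (0 0)) (0 0)) ((λ.λ.1 0) (λ.λ.0))
  →1  (λ.λ.1 0) (λ.λ.0) (λ.λ.0 1) (λ.0) ((λ.0) ((λ.λ.1 0) (λ.λ.0)) ((λ.λ.1 0) (λ.λ.0) ((λ.λ.1 0) (λ.λ.0)))) ((λ.λ.1 0) (λ.λ.0) ((λ.λ.1 0) (λ.λ.0)))
  →2  (λ.(λ.λ.0) 0) (λ.λ.0 1) (λ.0) ((λ.0) ((λ.λ.1 0) (λ.λ.0)) ((λ.λ.1 0) (λ.λ.0) ((λ.λ.1 0) (λ.λ.0)))) ((λ.λ.1 0) (λ.λ.0) ((λ.λ.1 0) (λ.λ.0)))
  →3  (λ.λ.0) (λ.λ.0 1) (λ.0) ((λ.0) ((λ.λ.1 0) (λ.λ.0)) ((λ.λ.1 0) (λ.λ.0) ((λ.λ.1 0) (λ.λ.0)))) ((λ.λ.1 0) (λ.λ.0) ((λ.λ.1 0) (λ.λ.0)))
  →4  (λ.0) (λ.0) ((λ.0) ((λ.λ.1 0) (λ.λ.0)) ((λ.λ.1 0) (λ.λ.0) ((λ.λ.1 0) (λ.λ.0)))) ((λ.λ.1 0) (λ.λ.0) ((λ.λ.1 0) (λ.λ.0)))
  →5  (λ.0) ((λ.0) ((λ.λ.1 0) (λ.λ.0)) ((λ.λ.1 0) (λ.λ.0) ((λ.λ.1 0) (λ.λ.0)))) ((λ.λ.1 0) (λ.λ.0) ((λ.λ.1 0) (λ.λ.0)))
  →6  (λ.0) ((λ.λ.1 0) (λ.λ.0)) ((λ.λ.1 0) (λ.λ.0) ((λ.λ.1 0) (λ.λ.0))) ((λ.λ.1 0) (λ.λ.0) ((λ.λ.1 0) (λ.λ.0)))
  →7  (λ.λ.1 0) (λ.λ.0) ((λ.λ.1 0) (λ.λ.0) ((λ.λ.1 0) (λ.λ.0))) ((λ.λ.1 0) (λ.λ.0) ((λ.λ.1 0) (λ.λ.0)))

Answer: after 7 steps: (λ.λ.1 0) (λ.λ.0) ((λ.λ.1 0) (λ.λ.0) ((λ.λ.1 0) (λ.λ.0))) ((λ.λ.1 0) (λ.λ.0) ((λ.λ.1 0) (λ.λ.0)))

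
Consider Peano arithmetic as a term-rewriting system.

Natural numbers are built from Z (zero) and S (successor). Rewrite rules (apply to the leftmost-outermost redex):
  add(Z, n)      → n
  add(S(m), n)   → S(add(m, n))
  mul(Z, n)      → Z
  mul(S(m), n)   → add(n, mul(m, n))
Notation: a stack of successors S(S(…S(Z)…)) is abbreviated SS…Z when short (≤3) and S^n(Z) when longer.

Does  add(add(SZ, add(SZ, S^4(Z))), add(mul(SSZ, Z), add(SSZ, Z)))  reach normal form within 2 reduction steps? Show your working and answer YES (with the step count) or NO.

  start: add(add(SZ, add(SZ, S^4(Z))), add(mul(SSZ, Z), add(SSZ, Z)))
  →1  add(S(add(Z, add(SZ, S^4(Z)))), add(mul(SSZ, Z), add(SSZ, Z)))
  →2  S(add(add(Z, add(SZ, S^4(Z))), add(mul(SSZ, Z), add(SSZ, Z))))

Answer: NO — after 2 steps the term is S(add(add(Z, add(SZ, S^4(Z))), add(mul(SSZ, Z), add(SSZ, Z)))), not yet normal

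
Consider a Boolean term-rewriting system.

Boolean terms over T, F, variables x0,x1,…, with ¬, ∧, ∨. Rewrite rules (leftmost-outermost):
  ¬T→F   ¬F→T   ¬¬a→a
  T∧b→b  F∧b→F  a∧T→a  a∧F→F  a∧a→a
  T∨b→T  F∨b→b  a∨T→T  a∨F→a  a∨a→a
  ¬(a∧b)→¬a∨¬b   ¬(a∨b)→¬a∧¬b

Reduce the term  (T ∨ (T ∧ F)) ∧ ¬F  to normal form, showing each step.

  start: (T ∨ (T ∧ F)) ∧ ¬F
  →1  T ∧ ¬F
  →2  ¬F
  →3  T

Answer: normal form = T  (in 3 steps)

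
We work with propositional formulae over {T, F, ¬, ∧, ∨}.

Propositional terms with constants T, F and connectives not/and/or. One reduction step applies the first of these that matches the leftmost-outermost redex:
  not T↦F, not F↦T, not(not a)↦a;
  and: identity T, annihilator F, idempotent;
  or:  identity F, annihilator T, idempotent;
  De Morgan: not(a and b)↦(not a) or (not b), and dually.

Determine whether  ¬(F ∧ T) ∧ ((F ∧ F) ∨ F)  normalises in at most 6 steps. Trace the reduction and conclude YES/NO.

Answer: YES — reaches normal form F in 6 ≤ 6 steps

Derivation:
  start: ¬(F ∧ T) ∧ ((F ∧ F) ∨ F)
  step 1: (¬F ∨ ¬T) ∧ ((F ∧ F) ∨ F)
  step 2: (T ∨ ¬T) ∧ ((F ∧ F) ∨ F)
  step 3: T ∧ ((F ∧ F) ∨ F)
  step 4: (F ∧ F) ∨ F
  step 5: F ∧ F
  step 6: F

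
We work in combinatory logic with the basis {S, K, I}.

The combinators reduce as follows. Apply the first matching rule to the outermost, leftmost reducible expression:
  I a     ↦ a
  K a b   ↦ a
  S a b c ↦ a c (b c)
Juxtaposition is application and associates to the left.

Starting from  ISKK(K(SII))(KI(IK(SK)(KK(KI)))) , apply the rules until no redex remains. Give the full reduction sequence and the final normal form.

Answer: normal form = SII  (in 4 steps)

Working:
  start: ISKK(K(SII))(KI(IK(SK)(KK(KI))))
  →1  SKK(K(SII))(KI(IK(SK)(KK(KI))))
  →2  K(K(SII))(K(K(SII)))(KI(IK(SK)(KK(KI))))
  →3  K(SII)(KI(IK(SK)(KK(KI))))
  →4  SII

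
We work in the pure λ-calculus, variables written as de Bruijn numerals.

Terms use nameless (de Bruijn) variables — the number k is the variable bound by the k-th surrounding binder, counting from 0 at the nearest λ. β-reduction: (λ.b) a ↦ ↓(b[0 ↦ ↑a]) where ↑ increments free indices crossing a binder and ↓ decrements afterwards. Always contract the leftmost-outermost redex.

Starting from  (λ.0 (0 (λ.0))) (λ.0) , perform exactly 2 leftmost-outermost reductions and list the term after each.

  start: (λ.0 (0 (λ.0))) (λ.0)
  [1] (λ.0) ((λ.0) (λ.0))
  [2] (λ.0) (λ.0)

Answer: after 2 steps: (λ.0) (λ.0)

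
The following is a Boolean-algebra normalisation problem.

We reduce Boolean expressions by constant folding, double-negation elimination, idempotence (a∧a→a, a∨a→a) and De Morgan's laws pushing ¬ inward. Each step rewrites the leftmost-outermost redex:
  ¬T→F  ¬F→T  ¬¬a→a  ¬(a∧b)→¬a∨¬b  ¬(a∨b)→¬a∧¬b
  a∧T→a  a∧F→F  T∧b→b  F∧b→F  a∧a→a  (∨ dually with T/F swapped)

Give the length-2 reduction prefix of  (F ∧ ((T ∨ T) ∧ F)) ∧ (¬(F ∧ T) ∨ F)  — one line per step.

  start: (F ∧ ((T ∨ T) ∧ F)) ∧ (¬(F ∧ T) ∨ F)
  →1  F ∧ (¬(F ∧ T) ∨ F)
  →2  F

Answer: after 2 steps: F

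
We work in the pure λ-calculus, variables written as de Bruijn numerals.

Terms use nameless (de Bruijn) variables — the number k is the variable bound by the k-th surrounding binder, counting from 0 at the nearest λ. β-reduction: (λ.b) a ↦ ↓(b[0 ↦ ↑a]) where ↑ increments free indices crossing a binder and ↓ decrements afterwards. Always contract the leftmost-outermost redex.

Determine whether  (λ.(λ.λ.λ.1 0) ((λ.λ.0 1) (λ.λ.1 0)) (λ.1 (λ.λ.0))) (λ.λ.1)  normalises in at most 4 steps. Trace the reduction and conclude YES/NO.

Answer: NO — after 4 steps the term is λ.(λ.λ.1) (λ.λ.0), not yet normal

Derivation:
  start: (λ.(λ.λ.λ.1 0) ((λ.λ.0 1) (λ.λ.1 0)) (λ.1 (λ.λ.0))) (λ.λ.1)
  step 1: (λ.λ.λ.1 0) ((λ.λ.0 1) (λ.λ.1 0)) (λ.(λ.λ.1) (λ.λ.0))
  step 2: (λ.λ.1 0) (λ.(λ.λ.1) (λ.λ.0))
  step 3: λ.(λ.(λ.λ.1) (λ.λ.0)) 0
  step 4: λ.(λ.λ.1) (λ.λ.0)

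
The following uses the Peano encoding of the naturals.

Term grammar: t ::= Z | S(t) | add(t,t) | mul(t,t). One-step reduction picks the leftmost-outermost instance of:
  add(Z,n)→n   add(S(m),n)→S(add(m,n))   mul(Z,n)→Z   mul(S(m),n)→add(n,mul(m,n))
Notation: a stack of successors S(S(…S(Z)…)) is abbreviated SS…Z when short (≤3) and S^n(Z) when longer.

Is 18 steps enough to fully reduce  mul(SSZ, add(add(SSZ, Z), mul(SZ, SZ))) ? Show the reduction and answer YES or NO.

  start: mul(SSZ, add(add(SSZ, Z), mul(SZ, SZ)))
  →1  add(add(add(SSZ, Z), mul(SZ, SZ)), mul(SZ, add(add(SSZ, Z), mul(SZ, SZ))))
  →2  add(add(S(add(SZ, Z)), mul(SZ, SZ)), mul(SZ, add(add(SSZ, Z), mul(SZ, SZ))))
  →3  add(S(add(add(SZ, Z), mul(SZ, SZ))), mul(SZ, add(add(SSZ, Z), mul(SZ, SZ))))
  →4  S(add(add(add(SZ, Z), mul(SZ, SZ)), mul(SZ, add(add(SSZ, Z), mul(SZ, SZ)))))
  →5  S(add(add(S(add(Z, Z)), mul(SZ, SZ)), mul(SZ, add(add(SSZ, Z), mul(SZ, SZ)))))
  →6  S(add(S(add(add(Z, Z), mul(SZ, SZ))), mul(SZ, add(add(SSZ, Z), mul(SZ, SZ)))))
  →7  S(S(add(add(add(Z, Z), mul(SZ, SZ)), mul(SZ, add(add(SSZ, Z), mul(SZ, SZ))))))
  →8  S(S(add(add(Z, mul(SZ, SZ)), mul(SZ, add(add(SSZ, Z), mul(SZ, SZ))))))
  →9  S(S(add(mul(SZ, SZ), mul(SZ, add(add(SSZ, Z), mul(SZ, SZ))))))
  →10  S(S(add(add(SZ, mul(Z, SZ)), mul(SZ, add(add(SSZ, Z), mul(SZ, SZ))))))
  →11  S(S(add(S(add(Z, mul(Z, SZ))), mul(SZ, add(add(SSZ, Z), mul(SZ, SZ))))))
  →12  S(S(S(add(add(Z, mul(Z, SZ)), mul(SZ, add(add(SSZ, Z), mul(SZ, SZ)))))))
  →13  S(S(S(add(mul(Z, SZ), mul(SZ, add(add(SSZ, Z), mul(SZ, SZ)))))))
  →14  S(S(S(add(Z, mul(SZ, add(add(SSZ, Z), mul(SZ, SZ)))))))
  →15  S(S(S(mul(SZ, add(add(SSZ, Z), mul(SZ, SZ))))))
  →16  S(S(S(add(add(add(SSZ, Z), mul(SZ, SZ)), mul(Z, add(add(SSZ, Z), mul(SZ, SZ)))))))
  →17  S(S(S(add(add(S(add(SZ, Z)), mul(SZ, SZ)), mul(Z, add(add(SSZ, Z), mul(SZ, SZ)))))))
  →18  S(S(S(add(S(add(add(SZ, Z), mul(SZ, SZ))), mul(Z, add(add(SSZ, Z), mul(SZ, SZ)))))))

Answer: NO — after 18 steps the term is S(S(S(add(S(add(add(SZ, Z), mul(SZ, SZ))), mul(Z, add(add(SSZ, Z), mul(SZ, SZ))))))), not yet normal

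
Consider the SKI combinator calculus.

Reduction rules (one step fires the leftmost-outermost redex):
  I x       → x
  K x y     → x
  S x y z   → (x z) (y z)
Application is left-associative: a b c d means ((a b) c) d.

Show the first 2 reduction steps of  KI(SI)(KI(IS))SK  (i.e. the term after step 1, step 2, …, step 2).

Answer: after 2 steps: KI(IS)SK

Working:
  start: KI(SI)(KI(IS))SK
  step 1: I(KI(IS))SK
  step 2: KI(IS)SK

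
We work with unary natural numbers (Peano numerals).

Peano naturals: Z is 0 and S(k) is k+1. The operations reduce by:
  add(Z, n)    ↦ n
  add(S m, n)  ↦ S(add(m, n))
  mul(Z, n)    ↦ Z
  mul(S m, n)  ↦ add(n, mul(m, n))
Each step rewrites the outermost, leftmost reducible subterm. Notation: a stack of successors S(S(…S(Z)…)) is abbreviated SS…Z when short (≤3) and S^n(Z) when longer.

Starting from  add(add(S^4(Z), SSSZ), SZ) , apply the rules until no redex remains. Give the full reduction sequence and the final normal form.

  start: add(add(S^4(Z), SSSZ), SZ)
  →1  add(S(add(SSSZ, SSSZ)), SZ)
  →2  S(add(add(SSSZ, SSSZ), SZ))
  →3  S(add(S(add(SSZ, SSSZ)), SZ))
  →4  S(S(add(add(SSZ, SSSZ), SZ)))
  →5  S(S(add(S(add(SZ, SSSZ)), SZ)))
  →6  S(S(S(add(add(SZ, SSSZ), SZ))))
  →7  S(S(S(add(S(add(Z, SSSZ)), SZ))))
  →8  S(S(S(S(add(add(Z, SSSZ), SZ)))))
  →9  S(S(S(S(add(SSSZ, SZ)))))
  →10  S(S(S(S(S(add(SSZ, SZ))))))
  →11  S(S(S(S(S(S(add(SZ, SZ)))))))
  →12  S(S(S(S(S(S(S(add(Z, SZ))))))))
  →13  S^8(Z)

Answer: normal form = S^8(Z)  (in 13 steps)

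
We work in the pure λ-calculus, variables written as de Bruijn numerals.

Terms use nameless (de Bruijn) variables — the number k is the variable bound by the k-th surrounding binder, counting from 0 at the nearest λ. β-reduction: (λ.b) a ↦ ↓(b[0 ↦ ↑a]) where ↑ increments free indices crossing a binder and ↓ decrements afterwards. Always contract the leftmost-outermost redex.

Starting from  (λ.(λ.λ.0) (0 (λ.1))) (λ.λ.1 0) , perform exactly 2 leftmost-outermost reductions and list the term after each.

Answer: after 2 steps: λ.0

Working:
  start: (λ.(λ.λ.0) (0 (λ.1))) (λ.λ.1 0)
  [1] (λ.λ.0) ((λ.λ.1 0) (λ.λ.λ.1 0))
  [2] λ.0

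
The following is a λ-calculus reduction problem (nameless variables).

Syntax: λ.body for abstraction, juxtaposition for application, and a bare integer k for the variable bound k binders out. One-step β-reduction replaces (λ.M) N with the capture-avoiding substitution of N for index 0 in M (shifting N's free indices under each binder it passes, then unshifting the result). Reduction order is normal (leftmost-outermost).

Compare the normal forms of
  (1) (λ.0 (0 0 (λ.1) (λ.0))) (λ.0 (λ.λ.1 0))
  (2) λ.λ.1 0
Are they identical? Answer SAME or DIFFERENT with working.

Term A:
  start: (λ.0 (0 0 (λ.1) (λ.0))) (λ.0 (λ.λ.1 0))
  [1] (λ.0 (λ.λ.1 0)) ((λ.0 (λ.λ.1 0)) (λ.0 (λ.λ.1 0)) (λ.λ.0 (λ.λ.1 0)) (λ.0))
  [2] (λ.0 (λ.λ.1 0)) (λ.0 (λ.λ.1 0)) (λ.λ.0 (λ.λ.1 0)) (λ.0) (λ.λ.1 0)
  [3] (λ.0 (λ.λ.1 0)) (λ.λ.1 0) (λ.λ.0 (λ.λ.1 0)) (λ.0) (λ.λ.1 0)
  [4] (λ.λ.1 0) (λ.λ.1 0) (λ.λ.0 (λ.λ.1 0)) (λ.0) (λ.λ.1 0)
  [5] (λ.(λ.λ.1 0) 0) (λ.λ.0 (λ.λ.1 0)) (λ.0) (λ.λ.1 0)
  [6] (λ.λ.1 0) (λ.λ.0 (λ.λ.1 0)) (λ.0) (λ.λ.1 0)
  [7] (λ.(λ.λ.0 (λ.λ.1 0)) 0) (λ.0) (λ.λ.1 0)
  [8] (λ.λ.0 (λ.λ.1 0)) (λ.0) (λ.λ.1 0)
  [9] (λ.0 (λ.λ.1 0)) (λ.λ.1 0)
  [10] (λ.λ.1 0) (λ.λ.1 0)
  [11] λ.(λ.λ.1 0) 0
  [12] λ.λ.1 0

Term B:
  start: λ.λ.1 0

Answer: SAME — A ⇓ λ.λ.1 0, B ⇓ λ.λ.1 0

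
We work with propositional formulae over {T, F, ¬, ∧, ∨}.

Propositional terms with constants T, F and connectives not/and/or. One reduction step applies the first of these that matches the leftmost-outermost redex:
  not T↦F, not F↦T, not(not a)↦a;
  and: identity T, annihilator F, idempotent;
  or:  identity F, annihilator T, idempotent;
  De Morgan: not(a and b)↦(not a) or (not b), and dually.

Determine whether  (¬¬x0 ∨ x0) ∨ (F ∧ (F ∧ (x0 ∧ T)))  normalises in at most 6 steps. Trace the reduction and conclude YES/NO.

  start: (¬¬x0 ∨ x0) ∨ (F ∧ (F ∧ (x0 ∧ T)))
  [1] (x0 ∨ x0) ∨ (F ∧ (F ∧ (x0 ∧ T)))
  [2] x0 ∨ (F ∧ (F ∧ (x0 ∧ T)))
  [3] x0 ∨ F
  [4] x0

Answer: YES — reaches normal form x0 in 4 ≤ 6 steps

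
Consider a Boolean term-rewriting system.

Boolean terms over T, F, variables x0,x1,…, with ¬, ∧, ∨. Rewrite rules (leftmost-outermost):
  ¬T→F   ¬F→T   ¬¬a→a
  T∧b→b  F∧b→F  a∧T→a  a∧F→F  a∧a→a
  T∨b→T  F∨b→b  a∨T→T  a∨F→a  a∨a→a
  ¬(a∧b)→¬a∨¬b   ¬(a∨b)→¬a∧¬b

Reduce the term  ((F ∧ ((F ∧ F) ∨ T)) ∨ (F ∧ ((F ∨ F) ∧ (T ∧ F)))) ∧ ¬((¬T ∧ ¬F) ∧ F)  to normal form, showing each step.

Answer: normal form = F  (in 4 steps)

Reduction:
  start: ((F ∧ ((F ∧ F) ∨ T)) ∨ (F ∧ ((F ∨ F) ∧ (T ∧ F)))) ∧ ¬((¬T ∧ ¬F) ∧ F)
  step 1: (F ∨ (F ∧ ((F ∨ F) ∧ (T ∧ F)))) ∧ ¬((¬T ∧ ¬F) ∧ F)
  step 2: (F ∧ ((F ∨ F) ∧ (T ∧ F))) ∧ ¬((¬T ∧ ¬F) ∧ F)
  step 3: F ∧ ¬((¬T ∧ ¬F) ∧ F)
  step 4: F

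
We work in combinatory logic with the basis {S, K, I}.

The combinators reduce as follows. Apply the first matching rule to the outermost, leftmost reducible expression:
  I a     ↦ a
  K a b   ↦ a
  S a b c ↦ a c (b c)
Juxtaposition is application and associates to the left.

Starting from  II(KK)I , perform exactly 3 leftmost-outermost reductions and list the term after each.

Answer: after 3 steps: K

Derivation:
  start: II(KK)I
  [1] I(KK)I
  [2] KKI
  [3] K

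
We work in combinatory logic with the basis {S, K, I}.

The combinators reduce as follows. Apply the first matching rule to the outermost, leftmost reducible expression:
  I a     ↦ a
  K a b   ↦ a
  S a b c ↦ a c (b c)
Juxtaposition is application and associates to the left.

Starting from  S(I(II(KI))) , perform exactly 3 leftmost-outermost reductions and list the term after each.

  start: S(I(II(KI)))
  step 1: S(II(KI))
  step 2: S(I(KI))
  step 3: S(KI)

Answer: after 3 steps: S(KI)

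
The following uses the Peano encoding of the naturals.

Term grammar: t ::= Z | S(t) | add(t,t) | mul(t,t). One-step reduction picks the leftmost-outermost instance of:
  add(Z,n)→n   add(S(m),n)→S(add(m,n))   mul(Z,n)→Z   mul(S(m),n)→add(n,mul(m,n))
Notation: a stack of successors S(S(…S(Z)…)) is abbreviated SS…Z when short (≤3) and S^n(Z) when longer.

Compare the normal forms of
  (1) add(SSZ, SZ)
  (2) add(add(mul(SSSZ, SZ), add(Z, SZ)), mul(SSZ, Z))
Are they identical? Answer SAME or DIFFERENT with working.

Answer: DIFFERENT — A ⇓ SSSZ, B ⇓ S^4(Z)

Reduction:
Term A:
  start: add(SSZ, SZ)
  [1] S(add(SZ, SZ))
  [2] S(S(add(Z, SZ)))
  [3] SSSZ

Term B:
  start: add(add(mul(SSSZ, SZ), add(Z, SZ)), mul(SSZ, Z))
  [1] add(add(add(SZ, mul(SSZ, SZ)), add(Z, SZ)), mul(SSZ, Z))
  [2] add(add(S(add(Z, mul(SSZ, SZ))), add(Z, SZ)), mul(SSZ, Z))
  [3] add(S(add(add(Z, mul(SSZ, SZ)), add(Z, SZ))), mul(SSZ, Z))
  [4] S(add(add(add(Z, mul(SSZ, SZ)), add(Z, SZ)), mul(SSZ, Z)))
  [5] S(add(add(mul(SSZ, SZ), add(Z, SZ)), mul(SSZ, Z)))
  [6] S(add(add(add(SZ, mul(SZ, SZ)), add(Z, SZ)), mul(SSZ, Z)))
  [7] S(add(add(S(add(Z, mul(SZ, SZ))), add(Z, SZ)), mul(SSZ, Z)))
  [8] S(add(S(add(add(Z, mul(SZ, SZ)), add(Z, SZ))), mul(SSZ, Z)))
  [9] S(S(add(add(add(Z, mul(SZ, SZ)), add(Z, SZ)), mul(SSZ, Z))))
  [10] S(S(add(add(mul(SZ, SZ), add(Z, SZ)), mul(SSZ, Z))))
  [11] S(S(add(add(add(SZ, mul(Z, SZ)), add(Z, SZ)), mul(SSZ, Z))))
  [12] S(S(add(add(S(add(Z, mul(Z, SZ))), add(Z, SZ)), mul(SSZ, Z))))
  [13] S(S(add(S(add(add(Z, mul(Z, SZ)), add(Z, SZ))), mul(SSZ, Z))))
  [14] S(S(S(add(add(add(Z, mul(Z, SZ)), add(Z, SZ)), mul(SSZ, Z)))))
  [15] S(S(S(add(add(mul(Z, SZ), add(Z, SZ)), mul(SSZ, Z)))))
  [16] S(S(S(add(add(Z, add(Z, SZ)), mul(SSZ, Z)))))
  [17] S(S(S(add(add(Z, SZ), mul(SSZ, Z)))))
  [18] S(S(S(add(SZ, mul(SSZ, Z)))))
  [19] S(S(S(S(add(Z, mul(SSZ, Z))))))
  [20] S(S(S(S(mul(SSZ, Z)))))
  [21] S(S(S(S(add(Z, mul(SZ, Z))))))
  [22] S(S(S(S(mul(SZ, Z)))))
  [23] S(S(S(S(add(Z, mul(Z, Z))))))
  [24] S(S(S(S(mul(Z, Z)))))
  [25] S^4(Z)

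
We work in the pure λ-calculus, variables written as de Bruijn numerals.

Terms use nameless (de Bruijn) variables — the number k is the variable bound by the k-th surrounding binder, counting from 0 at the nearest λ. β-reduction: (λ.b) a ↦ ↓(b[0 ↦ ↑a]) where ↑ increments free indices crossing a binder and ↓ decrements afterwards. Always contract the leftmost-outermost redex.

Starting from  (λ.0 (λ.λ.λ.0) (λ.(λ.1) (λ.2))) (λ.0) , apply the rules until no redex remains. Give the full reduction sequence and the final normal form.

Answer: normal form = λ.λ.0  (in 3 steps)

Working:
  start: (λ.0 (λ.λ.λ.0) (λ.(λ.1) (λ.2))) (λ.0)
  →1  (λ.0) (λ.λ.λ.0) (λ.(λ.1) (λ.λ.0))
  →2  (λ.λ.λ.0) (λ.(λ.1) (λ.λ.0))
  →3  λ.λ.0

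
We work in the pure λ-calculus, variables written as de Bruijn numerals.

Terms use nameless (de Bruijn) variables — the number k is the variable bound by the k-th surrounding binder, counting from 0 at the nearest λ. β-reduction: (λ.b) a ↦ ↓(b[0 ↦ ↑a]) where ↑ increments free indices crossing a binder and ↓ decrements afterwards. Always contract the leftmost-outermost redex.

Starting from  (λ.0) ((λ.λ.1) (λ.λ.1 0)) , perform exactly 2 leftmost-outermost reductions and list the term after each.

Answer: after 2 steps: λ.λ.λ.1 0

Working:
  start: (λ.0) ((λ.λ.1) (λ.λ.1 0))
  step 1: (λ.λ.1) (λ.λ.1 0)
  step 2: λ.λ.λ.1 0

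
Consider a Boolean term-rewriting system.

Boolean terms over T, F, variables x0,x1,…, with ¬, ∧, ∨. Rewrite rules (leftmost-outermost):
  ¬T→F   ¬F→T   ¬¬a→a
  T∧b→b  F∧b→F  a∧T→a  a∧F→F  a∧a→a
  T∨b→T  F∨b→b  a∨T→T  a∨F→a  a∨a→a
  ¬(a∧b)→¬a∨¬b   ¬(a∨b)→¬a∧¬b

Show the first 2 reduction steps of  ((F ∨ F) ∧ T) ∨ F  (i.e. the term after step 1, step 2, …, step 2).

Answer: after 2 steps: F ∨ F

Derivation:
  start: ((F ∨ F) ∧ T) ∨ F
  step 1: (F ∨ F) ∧ T
  step 2: F ∨ F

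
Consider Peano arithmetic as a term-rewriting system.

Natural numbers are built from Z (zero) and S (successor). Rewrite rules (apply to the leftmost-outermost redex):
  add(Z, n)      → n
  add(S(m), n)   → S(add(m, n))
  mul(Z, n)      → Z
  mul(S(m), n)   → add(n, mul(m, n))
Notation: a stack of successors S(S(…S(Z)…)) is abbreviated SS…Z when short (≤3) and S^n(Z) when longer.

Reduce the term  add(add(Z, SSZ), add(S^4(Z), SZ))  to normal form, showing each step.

Answer: normal form = S^7(Z)  (in 9 steps)

Reduction:
  start: add(add(Z, SSZ), add(S^4(Z), SZ))
  →1  add(SSZ, add(S^4(Z), SZ))
  →2  S(add(SZ, add(S^4(Z), SZ)))
  →3  S(S(add(Z, add(S^4(Z), SZ))))
  →4  S(S(add(S^4(Z), SZ)))
  →5  S(S(S(add(SSSZ, SZ))))
  →6  S(S(S(S(add(SSZ, SZ)))))
  →7  S(S(S(S(S(add(SZ, SZ))))))
  →8  S(S(S(S(S(S(add(Z, SZ)))))))
  →9  S^7(Z)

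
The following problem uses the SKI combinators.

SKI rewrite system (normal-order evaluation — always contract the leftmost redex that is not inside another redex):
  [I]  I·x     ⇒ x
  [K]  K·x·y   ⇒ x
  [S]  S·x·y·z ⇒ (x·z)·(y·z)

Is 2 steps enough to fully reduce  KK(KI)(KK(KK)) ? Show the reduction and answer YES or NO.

Answer: YES — reaches normal form KK in 2 ≤ 2 steps

Reduction:
  start: KK(KI)(KK(KK))
  [1] K(KK(KK))
  [2] KK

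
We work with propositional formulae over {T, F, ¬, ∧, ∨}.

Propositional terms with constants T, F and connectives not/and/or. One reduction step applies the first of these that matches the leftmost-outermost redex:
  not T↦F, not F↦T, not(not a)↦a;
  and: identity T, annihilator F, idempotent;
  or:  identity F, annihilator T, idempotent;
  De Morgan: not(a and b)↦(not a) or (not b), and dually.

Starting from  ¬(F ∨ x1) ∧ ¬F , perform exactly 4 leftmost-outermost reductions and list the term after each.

Answer: after 4 steps: ¬x1 ∧ T

Reduction:
  start: ¬(F ∨ x1) ∧ ¬F
  step 1: (¬F ∧ ¬x1) ∧ ¬F
  step 2: (T ∧ ¬x1) ∧ ¬F
  step 3: ¬x1 ∧ ¬F
  step 4: ¬x1 ∧ T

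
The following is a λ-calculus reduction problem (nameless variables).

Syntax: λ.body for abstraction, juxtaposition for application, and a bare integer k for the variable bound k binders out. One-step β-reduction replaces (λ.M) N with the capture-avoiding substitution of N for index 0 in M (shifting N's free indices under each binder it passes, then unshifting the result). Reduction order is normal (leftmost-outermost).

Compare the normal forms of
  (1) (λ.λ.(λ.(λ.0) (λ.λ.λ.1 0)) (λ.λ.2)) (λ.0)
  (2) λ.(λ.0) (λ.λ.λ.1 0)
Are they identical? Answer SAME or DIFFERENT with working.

Answer: SAME — A ⇓ λ.λ.λ.λ.1 0, B ⇓ λ.λ.λ.λ.1 0

Derivation:
Term A:
  start: (λ.λ.(λ.(λ.0) (λ.λ.λ.1 0)) (λ.λ.2)) (λ.0)
  →1  λ.(λ.(λ.0) (λ.λ.λ.1 0)) (λ.λ.2)
  →2  λ.(λ.0) (λ.λ.λ.1 0)
  →3  λ.λ.λ.λ.1 0

Term B:
  start: λ.(λ.0) (λ.λ.λ.1 0)
  →1  λ.λ.λ.λ.1 0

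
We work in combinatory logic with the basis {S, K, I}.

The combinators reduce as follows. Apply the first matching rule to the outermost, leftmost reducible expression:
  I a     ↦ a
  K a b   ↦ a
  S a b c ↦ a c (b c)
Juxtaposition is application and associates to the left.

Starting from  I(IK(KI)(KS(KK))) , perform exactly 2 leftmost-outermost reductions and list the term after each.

Answer: after 2 steps: K(KI)(KS(KK))

Derivation:
  start: I(IK(KI)(KS(KK)))
  [1] IK(KI)(KS(KK))
  [2] K(KI)(KS(KK))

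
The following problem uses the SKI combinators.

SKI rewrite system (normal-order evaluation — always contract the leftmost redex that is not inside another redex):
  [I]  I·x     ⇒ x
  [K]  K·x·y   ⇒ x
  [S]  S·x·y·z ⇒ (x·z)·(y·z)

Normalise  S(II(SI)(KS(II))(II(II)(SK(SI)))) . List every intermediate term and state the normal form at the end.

Answer: normal form = S(S(SK(SI)))  (in 15 steps)

Reduction:
  start: S(II(SI)(KS(II))(II(II)(SK(SI))))
  step 1: S(I(SI)(KS(II))(II(II)(SK(SI))))
  step 2: S(SI(KS(II))(II(II)(SK(SI))))
  step 3: S(I(II(II)(SK(SI)))(KS(II)(II(II)(SK(SI)))))
  step 4: S(II(II)(SK(SI))(KS(II)(II(II)(SK(SI)))))
  step 5: S(I(II)(SK(SI))(KS(II)(II(II)(SK(SI)))))
  step 6: S(II(SK(SI))(KS(II)(II(II)(SK(SI)))))
  step 7: S(I(SK(SI))(KS(II)(II(II)(SK(SI)))))
  step 8: S(SK(SI)(KS(II)(II(II)(SK(SI)))))
  step 9: S(K(KS(II)(II(II)(SK(SI))))(SI(KS(II)(II(II)(SK(SI))))))
  step 10: S(KS(II)(II(II)(SK(SI))))
  step 11: S(S(II(II)(SK(SI))))
  step 12: S(S(I(II)(SK(SI))))
  step 13: S(S(II(SK(SI))))
  step 14: S(S(I(SK(SI))))
  step 15: S(S(SK(SI)))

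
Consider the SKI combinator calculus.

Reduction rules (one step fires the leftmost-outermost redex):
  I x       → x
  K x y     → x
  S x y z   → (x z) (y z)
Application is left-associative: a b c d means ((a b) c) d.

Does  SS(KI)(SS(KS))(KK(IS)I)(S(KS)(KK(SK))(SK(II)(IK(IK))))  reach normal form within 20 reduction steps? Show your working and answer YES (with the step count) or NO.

  start: SS(KI)(SS(KS))(KK(IS)I)(S(KS)(KK(SK))(SK(II)(IK(IK))))
  [1] S(SS(KS))(KI(SS(KS)))(KK(IS)I)(S(KS)(KK(SK))(SK(II)(IK(IK))))
  [2] SS(KS)(KK(IS)I)(KI(SS(KS))(KK(IS)I))(S(KS)(KK(SK))(SK(II)(IK(IK))))
  [3] S(KK(IS)I)(KS(KK(IS)I))(KI(SS(KS))(KK(IS)I))(S(KS)(KK(SK))(SK(II)(IK(IK))))
  [4] KK(IS)I(KI(SS(KS))(KK(IS)I))(KS(KK(IS)I)(KI(SS(KS))(KK(IS)I)))(S(KS)(KK(SK))(SK(II)(IK(IK))))
  [5] KI(KI(SS(KS))(KK(IS)I))(KS(KK(IS)I)(KI(SS(KS))(KK(IS)I)))(S(KS)(KK(SK))(SK(II)(IK(IK))))
  [6] I(KS(KK(IS)I)(KI(SS(KS))(KK(IS)I)))(S(KS)(KK(SK))(SK(II)(IK(IK))))
  [7] KS(KK(IS)I)(KI(SS(KS))(KK(IS)I))(S(KS)(KK(SK))(SK(II)(IK(IK))))
  [8] S(KI(SS(KS))(KK(IS)I))(S(KS)(KK(SK))(SK(II)(IK(IK))))
  [9] S(I(KK(IS)I))(S(KS)(KK(SK))(SK(II)(IK(IK))))
  [10] S(KK(IS)I)(S(KS)(KK(SK))(SK(II)(IK(IK))))
  [11] S(KI)(S(KS)(KK(SK))(SK(II)(IK(IK))))
  [12] S(KI)(KS(SK(II)(IK(IK)))(KK(SK)(SK(II)(IK(IK)))))
  [13] S(KI)(S(KK(SK)(SK(II)(IK(IK)))))
  [14] S(KI)(S(K(SK(II)(IK(IK)))))
  [15] S(KI)(S(K(K(IK(IK))(II(IK(IK))))))
  [16] S(KI)(S(K(IK(IK))))
  [17] S(KI)(S(K(K(IK))))
  [18] S(KI)(S(K(KK)))

Answer: YES — reaches normal form S(KI)(S(K(KK))) in 18 ≤ 20 steps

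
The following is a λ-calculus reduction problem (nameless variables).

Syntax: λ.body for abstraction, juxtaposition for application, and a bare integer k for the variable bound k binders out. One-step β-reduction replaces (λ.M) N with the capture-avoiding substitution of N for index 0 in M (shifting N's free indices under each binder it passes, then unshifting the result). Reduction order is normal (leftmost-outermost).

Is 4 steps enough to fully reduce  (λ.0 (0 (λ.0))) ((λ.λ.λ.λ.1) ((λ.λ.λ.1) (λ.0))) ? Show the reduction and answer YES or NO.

Answer: YES — reaches normal form λ.λ.1 in 3 ≤ 4 steps

Working:
  start: (λ.0 (0 (λ.0))) ((λ.λ.λ.λ.1) ((λ.λ.λ.1) (λ.0)))
  step 1: (λ.λ.λ.λ.1) ((λ.λ.λ.1) (λ.0)) ((λ.λ.λ.λ.1) ((λ.λ.λ.1) (λ.0)) (λ.0))
  step 2: (λ.λ.λ.1) ((λ.λ.λ.λ.1) ((λ.λ.λ.1) (λ.0)) (λ.0))
  step 3: λ.λ.1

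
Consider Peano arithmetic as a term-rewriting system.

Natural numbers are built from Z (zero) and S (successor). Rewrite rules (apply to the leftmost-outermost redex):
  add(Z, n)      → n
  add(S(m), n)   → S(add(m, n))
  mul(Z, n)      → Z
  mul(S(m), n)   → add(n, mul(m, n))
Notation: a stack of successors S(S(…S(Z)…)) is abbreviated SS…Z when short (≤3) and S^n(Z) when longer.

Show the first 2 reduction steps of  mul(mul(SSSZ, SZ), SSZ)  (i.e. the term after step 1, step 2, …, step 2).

  start: mul(mul(SSSZ, SZ), SSZ)
  [1] mul(add(SZ, mul(SSZ, SZ)), SSZ)
  [2] mul(S(add(Z, mul(SSZ, SZ))), SSZ)

Answer: after 2 steps: mul(S(add(Z, mul(SSZ, SZ))), SSZ)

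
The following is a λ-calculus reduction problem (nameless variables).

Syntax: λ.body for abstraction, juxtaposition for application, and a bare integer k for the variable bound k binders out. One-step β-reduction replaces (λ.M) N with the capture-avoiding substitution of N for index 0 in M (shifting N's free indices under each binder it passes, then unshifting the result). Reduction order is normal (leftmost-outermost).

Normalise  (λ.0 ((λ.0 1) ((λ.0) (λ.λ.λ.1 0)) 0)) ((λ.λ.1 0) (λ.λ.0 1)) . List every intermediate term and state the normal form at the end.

Answer: normal form = λ.0 (λ.λ.0 1)  (in 11 steps)

Derivation:
  start: (λ.0 ((λ.0 1) ((λ.0) (λ.λ.λ.1 0)) 0)) ((λ.λ.1 0) (λ.λ.0 1))
  step 1: (λ.λ.1 0) (λ.λ.0 1) ((λ.0 ((λ.λ.1 0) (λ.λ.0 1))) ((λ.0) (λ.λ.λ.1 0)) ((λ.λ.1 0) (λ.λ.0 1)))
  step 2: (λ.(λ.λ.0 1) 0) ((λ.0 ((λ.λ.1 0) (λ.λ.0 1))) ((λ.0) (λ.λ.λ.1 0)) ((λ.λ.1 0) (λ.λ.0 1)))
  step 3: (λ.λ.0 1) ((λ.0 ((λ.λ.1 0) (λ.λ.0 1))) ((λ.0) (λ.λ.λ.1 0)) ((λ.λ.1 0) (λ.λ.0 1)))
  step 4: λ.0 ((λ.0 ((λ.λ.1 0) (λ.λ.0 1))) ((λ.0) (λ.λ.λ.1 0)) ((λ.λ.1 0) (λ.λ.0 1)))
  step 5: λ.0 ((λ.0) (λ.λ.λ.1 0) ((λ.λ.1 0) (λ.λ.0 1)) ((λ.λ.1 0) (λ.λ.0 1)))
  step 6: λ.0 ((λ.λ.λ.1 0) ((λ.λ.1 0) (λ.λ.0 1)) ((λ.λ.1 0) (λ.λ.0 1)))
  step 7: λ.0 ((λ.λ.1 0) ((λ.λ.1 0) (λ.λ.0 1)))
  step 8: λ.0 (λ.(λ.λ.1 0) (λ.λ.0 1) 0)
  step 9: λ.0 (λ.(λ.(λ.λ.0 1) 0) 0)
  step 10: λ.0 (λ.(λ.λ.0 1) 0)
  step 11: λ.0 (λ.λ.0 1)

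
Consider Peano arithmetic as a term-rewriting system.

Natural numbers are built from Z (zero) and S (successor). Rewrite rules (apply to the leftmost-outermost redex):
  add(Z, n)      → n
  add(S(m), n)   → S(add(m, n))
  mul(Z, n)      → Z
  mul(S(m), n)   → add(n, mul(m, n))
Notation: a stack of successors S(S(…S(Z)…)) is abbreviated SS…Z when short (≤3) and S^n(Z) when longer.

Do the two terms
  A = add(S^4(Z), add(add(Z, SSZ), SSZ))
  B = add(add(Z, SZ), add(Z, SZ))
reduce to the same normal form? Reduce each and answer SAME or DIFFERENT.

Answer: DIFFERENT — A ⇓ S^8(Z), B ⇓ SSZ

Reduction:
Term A:
  start: add(S^4(Z), add(add(Z, SSZ), SSZ))
  step 1: S(add(SSSZ, add(add(Z, SSZ), SSZ)))
  step 2: S(S(add(SSZ, add(add(Z, SSZ), SSZ))))
  step 3: S(S(S(add(SZ, add(add(Z, SSZ), SSZ)))))
  step 4: S(S(S(S(add(Z, add(add(Z, SSZ), SSZ))))))
  step 5: S(S(S(S(add(add(Z, SSZ), SSZ)))))
  step 6: S(S(S(S(add(SSZ, SSZ)))))
  step 7: S(S(S(S(S(add(SZ, SSZ))))))
  step 8: S(S(S(S(S(S(add(Z, SSZ)))))))
  step 9: S^8(Z)

Term B:
  start: add(add(Z, SZ), add(Z, SZ))
  step 1: add(SZ, add(Z, SZ))
  step 2: S(add(Z, add(Z, SZ)))
  step 3: S(add(Z, SZ))
  step 4: SSZ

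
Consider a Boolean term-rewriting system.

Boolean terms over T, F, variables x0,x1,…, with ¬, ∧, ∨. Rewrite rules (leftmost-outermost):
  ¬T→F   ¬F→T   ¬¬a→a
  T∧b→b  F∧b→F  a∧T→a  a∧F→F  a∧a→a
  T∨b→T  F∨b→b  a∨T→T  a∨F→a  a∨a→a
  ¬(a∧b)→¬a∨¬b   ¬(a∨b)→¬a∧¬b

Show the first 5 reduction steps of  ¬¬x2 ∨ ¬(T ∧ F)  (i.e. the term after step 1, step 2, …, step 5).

Answer: after 5 steps: x2 ∨ T

Derivation:
  start: ¬¬x2 ∨ ¬(T ∧ F)
  step 1: x2 ∨ ¬(T ∧ F)
  step 2: x2 ∨ (¬T ∨ ¬F)
  step 3: x2 ∨ (F ∨ ¬F)
  step 4: x2 ∨ ¬F
  step 5: x2 ∨ T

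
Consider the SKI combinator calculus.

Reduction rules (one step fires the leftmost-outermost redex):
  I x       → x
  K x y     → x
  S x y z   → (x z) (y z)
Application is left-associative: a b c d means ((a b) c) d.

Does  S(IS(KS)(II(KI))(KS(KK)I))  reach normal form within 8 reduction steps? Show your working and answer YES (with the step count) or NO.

  start: S(IS(KS)(II(KI))(KS(KK)I))
  →1  S(S(KS)(II(KI))(KS(KK)I))
  →2  S(KS(KS(KK)I)(II(KI)(KS(KK)I)))
  →3  S(S(II(KI)(KS(KK)I)))
  →4  S(S(I(KI)(KS(KK)I)))
  →5  S(S(KI(KS(KK)I)))
  →6  S(SI)

Answer: YES — reaches normal form S(SI) in 6 ≤ 8 steps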